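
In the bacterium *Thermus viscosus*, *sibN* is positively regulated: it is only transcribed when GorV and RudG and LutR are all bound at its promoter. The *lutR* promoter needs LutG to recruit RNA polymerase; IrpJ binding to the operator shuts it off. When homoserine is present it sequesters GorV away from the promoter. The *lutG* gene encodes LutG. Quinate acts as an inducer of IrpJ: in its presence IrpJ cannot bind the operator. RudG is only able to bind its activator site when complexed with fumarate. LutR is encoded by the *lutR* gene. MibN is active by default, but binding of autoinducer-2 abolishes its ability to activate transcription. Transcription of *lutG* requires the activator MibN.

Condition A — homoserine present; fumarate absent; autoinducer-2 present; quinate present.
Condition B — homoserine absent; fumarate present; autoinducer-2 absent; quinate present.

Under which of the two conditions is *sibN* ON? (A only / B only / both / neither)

B only

Condition A:
Homoserine is present, so GorV is inactive.
Fumarate is absent, so RudG is inactive.
Autoinducer-2 is present, so MibN is inactive.
Required activator MibN is absent, so *lutG* is not transcribed.
So LutG is not produced.
Quinate is present, so IrpJ is inactive.
Required activator LutG is absent, so *lutR* is not transcribed.
So LutR is not produced.
Required activator GorV is absent, so *sibN* is not transcribed.
→ *sibN* is OFF in A.
Condition B:
Homoserine is absent, so GorV is active.
Fumarate is present, so RudG is active.
Autoinducer-2 is absent, so MibN is active.
No repressor is bound and MibN is active, so *lutG* is transcribed.
So LutG is produced and active.
Quinate is present, so IrpJ is inactive.
No repressor is bound and LutG is active, so *lutR* is transcribed.
So LutR is produced and active.
No repressor is bound and GorV and RudG and LutR are active, so *sibN* is transcribed.
→ *sibN* is ON in B.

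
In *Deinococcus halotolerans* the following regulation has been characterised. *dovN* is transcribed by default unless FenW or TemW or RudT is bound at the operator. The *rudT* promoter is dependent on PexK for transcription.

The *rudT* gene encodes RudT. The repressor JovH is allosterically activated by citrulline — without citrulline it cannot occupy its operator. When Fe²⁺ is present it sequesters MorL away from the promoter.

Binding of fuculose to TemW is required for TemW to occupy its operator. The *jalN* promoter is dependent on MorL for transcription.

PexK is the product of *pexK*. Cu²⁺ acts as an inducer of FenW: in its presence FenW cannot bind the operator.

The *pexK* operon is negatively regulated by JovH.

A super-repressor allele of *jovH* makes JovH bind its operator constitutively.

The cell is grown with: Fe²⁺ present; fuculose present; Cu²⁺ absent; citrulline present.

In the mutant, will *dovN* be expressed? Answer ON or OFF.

Cu²⁺ is absent, so FenW is active.
Fuculose is present, so TemW is active.
JovH is constitutively active in this strain.
With repressor JovH bound, *pexK* is not transcribed.
So PexK is not produced.
Required activator PexK is absent, so *rudT* is not transcribed.
So RudT is not produced.
With repressor FenW bound, *dovN* is not transcribed.

OFF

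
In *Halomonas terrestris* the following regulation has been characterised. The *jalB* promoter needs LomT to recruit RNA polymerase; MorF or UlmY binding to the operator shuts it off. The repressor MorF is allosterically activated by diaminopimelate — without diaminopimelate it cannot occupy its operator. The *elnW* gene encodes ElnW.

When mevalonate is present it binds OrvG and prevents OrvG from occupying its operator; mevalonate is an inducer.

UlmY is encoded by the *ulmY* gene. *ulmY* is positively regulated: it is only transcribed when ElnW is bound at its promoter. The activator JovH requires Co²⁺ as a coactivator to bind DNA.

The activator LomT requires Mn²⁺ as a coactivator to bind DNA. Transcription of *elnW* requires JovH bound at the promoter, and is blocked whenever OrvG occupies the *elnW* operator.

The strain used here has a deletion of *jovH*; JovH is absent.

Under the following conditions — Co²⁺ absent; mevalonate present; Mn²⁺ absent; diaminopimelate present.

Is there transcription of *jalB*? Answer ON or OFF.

OFF

Mn²⁺ is absent, so LomT is inactive.
Diaminopimelate is present, so MorF is active.
JovH is non-functional in this strain, so it has no effect.
Mevalonate is present, so OrvG is inactive.
Required activator JovH is absent, so *elnW* is not transcribed.
So ElnW is not produced.
Required activator ElnW is absent, so *ulmY* is not transcribed.
So UlmY is not produced.
With repressor MorF bound, *jalB* is not transcribed.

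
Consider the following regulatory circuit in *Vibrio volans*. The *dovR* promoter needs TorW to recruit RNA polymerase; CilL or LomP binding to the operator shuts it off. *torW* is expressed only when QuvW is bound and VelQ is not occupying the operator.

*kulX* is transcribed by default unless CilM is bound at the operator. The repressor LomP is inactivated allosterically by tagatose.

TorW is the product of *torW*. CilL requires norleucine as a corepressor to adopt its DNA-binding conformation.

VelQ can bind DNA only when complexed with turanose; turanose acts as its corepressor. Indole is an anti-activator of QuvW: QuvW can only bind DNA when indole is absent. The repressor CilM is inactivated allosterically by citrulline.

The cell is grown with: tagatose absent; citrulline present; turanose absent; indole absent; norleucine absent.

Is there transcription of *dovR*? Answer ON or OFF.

OFF

Turanose is absent, so VelQ is inactive.
Indole is absent, so QuvW is active.
No repressor is bound and QuvW is active, so *torW* is transcribed.
So TorW is produced and active.
Norleucine is absent, so CilL is inactive.
Tagatose is absent, so LomP is active.
With repressor LomP bound, *dovR* is not transcribed.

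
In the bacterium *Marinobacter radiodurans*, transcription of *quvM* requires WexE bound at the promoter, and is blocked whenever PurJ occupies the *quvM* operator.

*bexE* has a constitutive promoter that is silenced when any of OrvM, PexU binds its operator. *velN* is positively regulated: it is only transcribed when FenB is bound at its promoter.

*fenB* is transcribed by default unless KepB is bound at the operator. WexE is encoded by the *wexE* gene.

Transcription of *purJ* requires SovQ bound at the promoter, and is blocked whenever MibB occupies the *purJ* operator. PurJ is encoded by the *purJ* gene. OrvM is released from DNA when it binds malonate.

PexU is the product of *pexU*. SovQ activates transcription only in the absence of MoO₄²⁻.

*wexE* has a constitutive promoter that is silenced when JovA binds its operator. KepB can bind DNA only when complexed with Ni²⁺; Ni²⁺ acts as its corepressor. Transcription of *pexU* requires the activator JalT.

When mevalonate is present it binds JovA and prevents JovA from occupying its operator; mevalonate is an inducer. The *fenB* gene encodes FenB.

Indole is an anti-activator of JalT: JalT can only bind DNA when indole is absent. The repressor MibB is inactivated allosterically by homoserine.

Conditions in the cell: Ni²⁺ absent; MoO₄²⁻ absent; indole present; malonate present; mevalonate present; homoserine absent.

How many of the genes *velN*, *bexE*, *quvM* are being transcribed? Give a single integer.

Ni²⁺ is absent, so KepB is inactive.
With no repressor bound, *fenB* is transcribed.
So FenB is produced and active.
No repressor is bound and FenB is active, so *velN* is transcribed.
→ *velN* is ON.
Malonate is present, so OrvM is inactive.
Indole is present, so JalT is inactive.
Required activator JalT is absent, so *pexU* is not transcribed.
So PexU is not produced.
With no repressor bound, *bexE* is transcribed.
→ *bexE* is ON.
Mevalonate is present, so JovA is inactive.
With no repressor bound, *wexE* is transcribed.
So WexE is produced and active.
MoO₄²⁻ is absent, so SovQ is active.
Homoserine is absent, so MibB is active.
With repressor MibB bound, *purJ* is not transcribed.
So PurJ is not produced.
No repressor is bound and WexE is active, so *quvM* is transcribed.
→ *quvM* is ON.
3 of the 3 genes are transcribed.

3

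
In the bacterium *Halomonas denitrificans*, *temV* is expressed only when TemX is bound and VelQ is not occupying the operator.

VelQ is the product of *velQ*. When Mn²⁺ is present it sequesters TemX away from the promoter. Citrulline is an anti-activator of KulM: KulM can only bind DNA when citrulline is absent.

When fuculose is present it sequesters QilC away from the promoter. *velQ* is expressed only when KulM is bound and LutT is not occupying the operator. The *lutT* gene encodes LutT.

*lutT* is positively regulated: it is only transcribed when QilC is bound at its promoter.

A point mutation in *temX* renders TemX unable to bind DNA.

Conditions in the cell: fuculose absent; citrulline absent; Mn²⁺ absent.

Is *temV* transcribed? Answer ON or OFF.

Fuculose is absent, so QilC is active.
No repressor is bound and QilC is active, so *lutT* is transcribed.
So LutT is produced and active.
Citrulline is absent, so KulM is active.
With repressor LutT bound, *velQ* is not transcribed.
So VelQ is not produced.
TemX is non-functional in this strain, so it has no effect.
Required activator TemX is absent, so *temV* is not transcribed.

OFF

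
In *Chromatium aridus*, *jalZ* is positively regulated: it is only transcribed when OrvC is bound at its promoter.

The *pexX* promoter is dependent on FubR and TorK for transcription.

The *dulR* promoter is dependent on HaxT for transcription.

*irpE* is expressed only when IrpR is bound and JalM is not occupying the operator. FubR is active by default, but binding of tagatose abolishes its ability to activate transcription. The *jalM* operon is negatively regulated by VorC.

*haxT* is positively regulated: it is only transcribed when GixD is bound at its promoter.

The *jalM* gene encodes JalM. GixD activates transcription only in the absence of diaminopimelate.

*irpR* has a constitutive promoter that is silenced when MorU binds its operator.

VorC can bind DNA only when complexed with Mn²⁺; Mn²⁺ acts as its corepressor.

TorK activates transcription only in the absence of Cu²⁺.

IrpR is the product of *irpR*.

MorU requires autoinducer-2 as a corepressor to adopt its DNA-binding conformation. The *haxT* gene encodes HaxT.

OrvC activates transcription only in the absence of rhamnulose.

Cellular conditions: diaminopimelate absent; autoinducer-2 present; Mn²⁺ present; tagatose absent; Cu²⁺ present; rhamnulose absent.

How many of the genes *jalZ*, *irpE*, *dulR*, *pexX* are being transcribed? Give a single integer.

Rhamnulose is absent, so OrvC is active.
No repressor is bound and OrvC is active, so *jalZ* is transcribed.
→ *jalZ* is ON.
Autoinducer-2 is present, so MorU is active.
With repressor MorU bound, *irpR* is not transcribed.
So IrpR is not produced.
Mn²⁺ is present, so VorC is active.
With repressor VorC bound, *jalM* is not transcribed.
So JalM is not produced.
Required activator IrpR is absent, so *irpE* is not transcribed.
→ *irpE* is OFF.
Diaminopimelate is absent, so GixD is active.
No repressor is bound and GixD is active, so *haxT* is transcribed.
So HaxT is produced and active.
No repressor is bound and HaxT is active, so *dulR* is transcribed.
→ *dulR* is ON.
Tagatose is absent, so FubR is active.
Cu²⁺ is present, so TorK is inactive.
Required activator TorK is absent, so *pexX* is not transcribed.
→ *pexX* is OFF.
2 of the 4 genes are transcribed.

2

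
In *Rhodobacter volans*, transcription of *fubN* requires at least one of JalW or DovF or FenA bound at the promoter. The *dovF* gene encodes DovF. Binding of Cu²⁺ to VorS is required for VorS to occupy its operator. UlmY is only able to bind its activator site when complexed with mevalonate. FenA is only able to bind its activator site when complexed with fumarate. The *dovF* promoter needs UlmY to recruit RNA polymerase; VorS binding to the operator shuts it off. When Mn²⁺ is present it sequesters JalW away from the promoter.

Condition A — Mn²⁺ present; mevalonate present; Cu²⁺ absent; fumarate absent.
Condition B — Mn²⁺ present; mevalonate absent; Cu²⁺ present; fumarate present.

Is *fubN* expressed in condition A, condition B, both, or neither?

Condition A:
Mn²⁺ is present, so JalW is inactive.
Mevalonate is present, so UlmY is active.
Cu²⁺ is absent, so VorS is inactive.
No repressor is bound and UlmY is active, so *dovF* is transcribed.
So DovF is produced and active.
Fumarate is absent, so FenA is inactive.
Activator DovF is present, so *fubN* is transcribed.
→ *fubN* is ON in A.
Condition B:
Mn²⁺ is present, so JalW is inactive.
Mevalonate is absent, so UlmY is inactive.
Cu²⁺ is present, so VorS is active.
With repressor VorS bound, *dovF* is not transcribed.
So DovF is not produced.
Fumarate is present, so FenA is active.
Activator FenA is present, so *fubN* is transcribed.
→ *fubN* is ON in B.

both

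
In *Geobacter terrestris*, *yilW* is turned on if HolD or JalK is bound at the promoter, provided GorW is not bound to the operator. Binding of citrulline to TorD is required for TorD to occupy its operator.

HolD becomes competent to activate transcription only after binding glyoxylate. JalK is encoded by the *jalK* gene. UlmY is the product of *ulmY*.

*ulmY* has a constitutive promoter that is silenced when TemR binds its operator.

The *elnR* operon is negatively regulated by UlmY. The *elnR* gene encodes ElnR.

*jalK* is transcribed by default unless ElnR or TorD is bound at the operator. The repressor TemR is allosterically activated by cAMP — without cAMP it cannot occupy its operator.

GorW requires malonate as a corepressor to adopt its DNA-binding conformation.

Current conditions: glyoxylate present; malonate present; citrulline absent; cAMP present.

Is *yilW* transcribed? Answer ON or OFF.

Malonate is present, so GorW is active.
Glyoxylate is present, so HolD is active.
cAMP is present, so TemR is active.
With repressor TemR bound, *ulmY* is not transcribed.
So UlmY is not produced.
With no repressor bound, *elnR* is transcribed.
So ElnR is produced and active.
Citrulline is absent, so TorD is inactive.
With repressor ElnR bound, *jalK* is not transcribed.
So JalK is not produced.
With repressor GorW bound, *yilW* is not transcribed.

OFF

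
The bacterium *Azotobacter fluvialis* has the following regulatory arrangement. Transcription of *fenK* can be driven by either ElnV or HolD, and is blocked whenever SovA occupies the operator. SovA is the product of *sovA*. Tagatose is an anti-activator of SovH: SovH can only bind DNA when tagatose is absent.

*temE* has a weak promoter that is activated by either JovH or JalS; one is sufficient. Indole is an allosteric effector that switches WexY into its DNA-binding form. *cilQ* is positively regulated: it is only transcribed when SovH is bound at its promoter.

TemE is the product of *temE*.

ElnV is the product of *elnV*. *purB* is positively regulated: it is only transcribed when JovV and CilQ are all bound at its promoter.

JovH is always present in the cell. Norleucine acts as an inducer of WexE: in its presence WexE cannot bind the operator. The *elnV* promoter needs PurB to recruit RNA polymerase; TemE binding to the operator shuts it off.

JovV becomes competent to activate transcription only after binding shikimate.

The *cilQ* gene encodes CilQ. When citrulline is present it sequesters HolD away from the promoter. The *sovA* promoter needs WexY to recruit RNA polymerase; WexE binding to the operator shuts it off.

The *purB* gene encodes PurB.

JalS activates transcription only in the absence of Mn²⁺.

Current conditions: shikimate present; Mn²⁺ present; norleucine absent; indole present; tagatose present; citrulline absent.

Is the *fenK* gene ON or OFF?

Indole is present, so WexY is active.
Norleucine is absent, so WexE is active.
With repressor WexE bound, *sovA* is not transcribed.
So SovA is not produced.
JovH is produced constitutively and is active.
Mn²⁺ is present, so JalS is inactive.
Activator JovH is present, so *temE* is transcribed.
So TemE is produced and active.
Shikimate is present, so JovV is active.
Tagatose is present, so SovH is inactive.
Required activator SovH is absent, so *cilQ* is not transcribed.
So CilQ is not produced.
Required activator CilQ is absent, so *purB* is not transcribed.
So PurB is not produced.
With repressor TemE bound, *elnV* is not transcribed.
So ElnV is not produced.
Citrulline is absent, so HolD is active.
Activator HolD is present, so *fenK* is transcribed.

ON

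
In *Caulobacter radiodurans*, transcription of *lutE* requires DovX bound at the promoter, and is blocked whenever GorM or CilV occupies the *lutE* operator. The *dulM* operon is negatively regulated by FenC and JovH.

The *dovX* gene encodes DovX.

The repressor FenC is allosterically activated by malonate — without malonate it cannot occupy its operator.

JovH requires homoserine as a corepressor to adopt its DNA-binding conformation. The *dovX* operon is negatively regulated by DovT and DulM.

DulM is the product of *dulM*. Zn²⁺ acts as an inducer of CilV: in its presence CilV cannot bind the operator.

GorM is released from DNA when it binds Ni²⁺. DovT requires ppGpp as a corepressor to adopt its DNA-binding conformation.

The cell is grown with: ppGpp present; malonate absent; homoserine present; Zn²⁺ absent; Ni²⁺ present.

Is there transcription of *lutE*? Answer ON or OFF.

OFF

Ni²⁺ is present, so GorM is inactive.
Zn²⁺ is absent, so CilV is active.
ppGpp is present, so DovT is active.
Malonate is absent, so FenC is inactive.
Homoserine is present, so JovH is active.
With repressor JovH bound, *dulM* is not transcribed.
So DulM is not produced.
With repressor DovT bound, *dovX* is not transcribed.
So DovX is not produced.
With repressor CilV bound, *lutE* is not transcribed.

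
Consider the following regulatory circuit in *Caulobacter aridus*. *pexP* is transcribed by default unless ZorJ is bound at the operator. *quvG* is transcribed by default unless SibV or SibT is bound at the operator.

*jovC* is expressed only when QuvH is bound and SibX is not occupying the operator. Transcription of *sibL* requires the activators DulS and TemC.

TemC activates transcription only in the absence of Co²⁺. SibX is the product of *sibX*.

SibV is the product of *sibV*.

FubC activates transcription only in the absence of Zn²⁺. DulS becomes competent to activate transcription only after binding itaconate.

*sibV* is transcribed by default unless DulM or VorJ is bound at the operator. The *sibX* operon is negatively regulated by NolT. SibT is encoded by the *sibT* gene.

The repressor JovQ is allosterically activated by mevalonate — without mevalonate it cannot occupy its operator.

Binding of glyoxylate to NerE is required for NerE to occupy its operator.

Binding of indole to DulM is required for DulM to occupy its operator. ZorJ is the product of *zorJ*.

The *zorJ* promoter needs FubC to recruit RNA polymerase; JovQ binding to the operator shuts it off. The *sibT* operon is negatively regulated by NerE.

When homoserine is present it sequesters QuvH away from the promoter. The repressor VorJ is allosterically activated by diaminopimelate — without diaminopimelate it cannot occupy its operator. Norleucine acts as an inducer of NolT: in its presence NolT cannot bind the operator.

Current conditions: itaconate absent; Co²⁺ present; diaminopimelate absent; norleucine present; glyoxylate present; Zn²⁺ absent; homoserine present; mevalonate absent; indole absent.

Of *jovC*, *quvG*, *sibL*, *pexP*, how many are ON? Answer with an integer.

0

Homoserine is present, so QuvH is inactive.
Norleucine is present, so NolT is inactive.
With no repressor bound, *sibX* is transcribed.
So SibX is produced and active.
With repressor SibX bound, *jovC* is not transcribed.
→ *jovC* is OFF.
Indole is absent, so DulM is inactive.
Diaminopimelate is absent, so VorJ is inactive.
With no repressor bound, *sibV* is transcribed.
So SibV is produced and active.
Glyoxylate is present, so NerE is active.
With repressor NerE bound, *sibT* is not transcribed.
So SibT is not produced.
With repressor SibV bound, *quvG* is not transcribed.
→ *quvG* is OFF.
Itaconate is absent, so DulS is inactive.
Co²⁺ is present, so TemC is inactive.
Required activator DulS is absent, so *sibL* is not transcribed.
→ *sibL* is OFF.
Mevalonate is absent, so JovQ is inactive.
Zn²⁺ is absent, so FubC is active.
No repressor is bound and FubC is active, so *zorJ* is transcribed.
So ZorJ is produced and active.
With repressor ZorJ bound, *pexP* is not transcribed.
→ *pexP* is OFF.
0 of the 4 genes are transcribed.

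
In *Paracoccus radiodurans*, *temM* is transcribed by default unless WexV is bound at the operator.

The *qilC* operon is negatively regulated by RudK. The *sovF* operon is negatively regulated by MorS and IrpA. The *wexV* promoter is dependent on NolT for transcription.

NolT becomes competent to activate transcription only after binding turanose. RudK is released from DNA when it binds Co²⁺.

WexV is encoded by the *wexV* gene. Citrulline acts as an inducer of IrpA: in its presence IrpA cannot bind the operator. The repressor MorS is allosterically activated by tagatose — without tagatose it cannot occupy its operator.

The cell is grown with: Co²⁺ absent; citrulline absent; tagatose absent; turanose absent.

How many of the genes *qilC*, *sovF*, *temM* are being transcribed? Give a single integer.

Co²⁺ is absent, so RudK is active.
With repressor RudK bound, *qilC* is not transcribed.
→ *qilC* is OFF.
Tagatose is absent, so MorS is inactive.
Citrulline is absent, so IrpA is active.
With repressor IrpA bound, *sovF* is not transcribed.
→ *sovF* is OFF.
Turanose is absent, so NolT is inactive.
Required activator NolT is absent, so *wexV* is not transcribed.
So WexV is not produced.
With no repressor bound, *temM* is transcribed.
→ *temM* is ON.
1 of the 3 genes is transcribed.

1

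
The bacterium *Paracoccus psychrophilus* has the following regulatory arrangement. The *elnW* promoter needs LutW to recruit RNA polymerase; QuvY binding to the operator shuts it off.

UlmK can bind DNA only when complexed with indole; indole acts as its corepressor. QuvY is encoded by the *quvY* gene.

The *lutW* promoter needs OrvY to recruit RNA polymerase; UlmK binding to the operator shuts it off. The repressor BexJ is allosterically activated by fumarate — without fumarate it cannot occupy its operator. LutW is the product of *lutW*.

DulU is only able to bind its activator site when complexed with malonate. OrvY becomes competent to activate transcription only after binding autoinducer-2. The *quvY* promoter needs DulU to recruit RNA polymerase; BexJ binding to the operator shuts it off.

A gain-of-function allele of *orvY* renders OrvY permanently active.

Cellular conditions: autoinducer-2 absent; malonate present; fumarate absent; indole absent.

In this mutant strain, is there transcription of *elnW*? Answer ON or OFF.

OFF

OrvY is constitutively active in this strain.
Indole is absent, so UlmK is inactive.
No repressor is bound and OrvY is active, so *lutW* is transcribed.
So LutW is produced and active.
Malonate is present, so DulU is active.
Fumarate is absent, so BexJ is inactive.
No repressor is bound and DulU is active, so *quvY* is transcribed.
So QuvY is produced and active.
With repressor QuvY bound, *elnW* is not transcribed.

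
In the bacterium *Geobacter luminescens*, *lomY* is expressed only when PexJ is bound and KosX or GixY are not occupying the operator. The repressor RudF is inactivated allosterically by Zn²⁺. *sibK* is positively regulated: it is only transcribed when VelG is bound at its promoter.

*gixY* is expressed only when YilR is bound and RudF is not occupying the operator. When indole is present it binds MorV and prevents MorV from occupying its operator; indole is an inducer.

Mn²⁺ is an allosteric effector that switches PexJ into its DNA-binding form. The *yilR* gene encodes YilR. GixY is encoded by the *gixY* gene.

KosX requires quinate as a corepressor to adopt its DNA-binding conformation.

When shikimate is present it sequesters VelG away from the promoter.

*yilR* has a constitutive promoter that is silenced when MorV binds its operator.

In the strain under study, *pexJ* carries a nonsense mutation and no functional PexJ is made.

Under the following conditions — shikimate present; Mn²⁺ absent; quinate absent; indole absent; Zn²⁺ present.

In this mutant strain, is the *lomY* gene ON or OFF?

OFF

Quinate is absent, so KosX is inactive.
PexJ is non-functional in this strain, so it has no effect.
Indole is absent, so MorV is active.
With repressor MorV bound, *yilR* is not transcribed.
So YilR is not produced.
Zn²⁺ is present, so RudF is inactive.
Required activator YilR is absent, so *gixY* is not transcribed.
So GixY is not produced.
Required activator PexJ is absent, so *lomY* is not transcribed.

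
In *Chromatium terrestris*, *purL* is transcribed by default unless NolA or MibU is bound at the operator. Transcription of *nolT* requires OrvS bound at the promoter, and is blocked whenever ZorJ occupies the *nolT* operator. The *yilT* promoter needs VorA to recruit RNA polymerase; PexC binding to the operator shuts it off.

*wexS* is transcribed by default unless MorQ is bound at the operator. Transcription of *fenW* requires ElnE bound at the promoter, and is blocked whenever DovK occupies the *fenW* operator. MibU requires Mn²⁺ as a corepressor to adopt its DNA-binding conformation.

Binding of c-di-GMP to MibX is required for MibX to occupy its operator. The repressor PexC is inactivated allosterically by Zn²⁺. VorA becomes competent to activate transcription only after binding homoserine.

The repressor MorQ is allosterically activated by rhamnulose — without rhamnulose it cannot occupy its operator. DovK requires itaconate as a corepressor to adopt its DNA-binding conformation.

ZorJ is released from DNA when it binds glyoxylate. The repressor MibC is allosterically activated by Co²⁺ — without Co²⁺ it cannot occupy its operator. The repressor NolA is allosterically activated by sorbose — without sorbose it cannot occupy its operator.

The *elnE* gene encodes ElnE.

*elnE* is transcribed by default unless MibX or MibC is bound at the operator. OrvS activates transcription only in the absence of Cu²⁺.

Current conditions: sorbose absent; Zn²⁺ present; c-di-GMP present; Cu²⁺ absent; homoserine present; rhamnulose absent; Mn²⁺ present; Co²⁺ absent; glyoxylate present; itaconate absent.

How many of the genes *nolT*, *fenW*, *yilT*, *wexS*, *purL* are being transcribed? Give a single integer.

3

Cu²⁺ is absent, so OrvS is active.
Glyoxylate is present, so ZorJ is inactive.
No repressor is bound and OrvS is active, so *nolT* is transcribed.
→ *nolT* is ON.
c-di-GMP is present, so MibX is active.
Co²⁺ is absent, so MibC is inactive.
With repressor MibX bound, *elnE* is not transcribed.
So ElnE is not produced.
Itaconate is absent, so DovK is inactive.
Required activator ElnE is absent, so *fenW* is not transcribed.
→ *fenW* is OFF.
Homoserine is present, so VorA is active.
Zn²⁺ is present, so PexC is inactive.
No repressor is bound and VorA is active, so *yilT* is transcribed.
→ *yilT* is ON.
Rhamnulose is absent, so MorQ is inactive.
With no repressor bound, *wexS* is transcribed.
→ *wexS* is ON.
Sorbose is absent, so NolA is inactive.
Mn²⁺ is present, so MibU is active.
With repressor MibU bound, *purL* is not transcribed.
→ *purL* is OFF.
3 of the 5 genes are transcribed.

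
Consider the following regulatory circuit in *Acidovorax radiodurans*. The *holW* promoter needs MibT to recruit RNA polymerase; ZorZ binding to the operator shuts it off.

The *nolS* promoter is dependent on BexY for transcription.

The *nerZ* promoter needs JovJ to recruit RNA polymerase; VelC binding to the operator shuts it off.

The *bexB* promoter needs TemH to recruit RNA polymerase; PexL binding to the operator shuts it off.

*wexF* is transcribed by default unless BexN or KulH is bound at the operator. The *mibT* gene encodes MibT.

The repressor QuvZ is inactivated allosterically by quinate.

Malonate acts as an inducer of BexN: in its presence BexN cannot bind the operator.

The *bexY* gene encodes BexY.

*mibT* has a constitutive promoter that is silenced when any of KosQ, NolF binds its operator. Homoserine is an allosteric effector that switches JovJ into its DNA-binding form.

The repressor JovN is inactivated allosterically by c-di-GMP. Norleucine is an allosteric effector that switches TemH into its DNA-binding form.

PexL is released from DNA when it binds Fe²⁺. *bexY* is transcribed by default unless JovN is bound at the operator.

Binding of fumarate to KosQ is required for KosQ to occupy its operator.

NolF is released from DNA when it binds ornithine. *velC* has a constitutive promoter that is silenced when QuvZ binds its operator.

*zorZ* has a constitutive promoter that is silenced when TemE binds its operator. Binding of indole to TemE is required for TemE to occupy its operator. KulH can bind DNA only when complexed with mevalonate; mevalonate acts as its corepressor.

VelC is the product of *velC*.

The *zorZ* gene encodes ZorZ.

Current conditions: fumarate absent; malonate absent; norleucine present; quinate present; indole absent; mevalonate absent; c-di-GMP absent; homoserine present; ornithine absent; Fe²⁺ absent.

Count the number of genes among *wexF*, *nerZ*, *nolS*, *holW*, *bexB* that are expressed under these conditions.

Malonate is absent, so BexN is active.
Mevalonate is absent, so KulH is inactive.
With repressor BexN bound, *wexF* is not transcribed.
→ *wexF* is OFF.
Quinate is present, so QuvZ is inactive.
With no repressor bound, *velC* is transcribed.
So VelC is produced and active.
Homoserine is present, so JovJ is active.
With repressor VelC bound, *nerZ* is not transcribed.
→ *nerZ* is OFF.
c-di-GMP is absent, so JovN is active.
With repressor JovN bound, *bexY* is not transcribed.
So BexY is not produced.
Required activator BexY is absent, so *nolS* is not transcribed.
→ *nolS* is OFF.
Fumarate is absent, so KosQ is inactive.
Ornithine is absent, so NolF is active.
With repressor NolF bound, *mibT* is not transcribed.
So MibT is not produced.
Indole is absent, so TemE is inactive.
With no repressor bound, *zorZ* is transcribed.
So ZorZ is produced and active.
With repressor ZorZ bound, *holW* is not transcribed.
→ *holW* is OFF.
Fe²⁺ is absent, so PexL is active.
Norleucine is present, so TemH is active.
With repressor PexL bound, *bexB* is not transcribed.
→ *bexB* is OFF.
0 of the 5 genes are transcribed.

0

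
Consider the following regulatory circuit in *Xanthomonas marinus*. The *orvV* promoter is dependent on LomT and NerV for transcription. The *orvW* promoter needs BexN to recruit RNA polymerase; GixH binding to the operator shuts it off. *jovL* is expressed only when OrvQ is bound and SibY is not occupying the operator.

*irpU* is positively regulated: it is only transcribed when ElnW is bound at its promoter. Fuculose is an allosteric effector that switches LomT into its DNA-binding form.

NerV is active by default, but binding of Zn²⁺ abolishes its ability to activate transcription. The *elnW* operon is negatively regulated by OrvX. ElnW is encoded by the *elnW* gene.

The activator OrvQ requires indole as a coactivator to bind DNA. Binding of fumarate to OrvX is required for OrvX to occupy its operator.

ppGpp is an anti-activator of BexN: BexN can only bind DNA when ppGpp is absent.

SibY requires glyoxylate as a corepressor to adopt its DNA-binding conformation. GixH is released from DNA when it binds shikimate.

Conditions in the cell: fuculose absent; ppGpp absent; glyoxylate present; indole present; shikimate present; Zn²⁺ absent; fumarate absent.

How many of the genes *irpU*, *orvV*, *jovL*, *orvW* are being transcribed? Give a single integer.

2

Fumarate is absent, so OrvX is inactive.
With no repressor bound, *elnW* is transcribed.
So ElnW is produced and active.
No repressor is bound and ElnW is active, so *irpU* is transcribed.
→ *irpU* is ON.
Fuculose is absent, so LomT is inactive.
Zn²⁺ is absent, so NerV is active.
Required activator LomT is absent, so *orvV* is not transcribed.
→ *orvV* is OFF.
Indole is present, so OrvQ is active.
Glyoxylate is present, so SibY is active.
With repressor SibY bound, *jovL* is not transcribed.
→ *jovL* is OFF.
ppGpp is absent, so BexN is active.
Shikimate is present, so GixH is inactive.
No repressor is bound and BexN is active, so *orvW* is transcribed.
→ *orvW* is ON.
2 of the 4 genes are transcribed.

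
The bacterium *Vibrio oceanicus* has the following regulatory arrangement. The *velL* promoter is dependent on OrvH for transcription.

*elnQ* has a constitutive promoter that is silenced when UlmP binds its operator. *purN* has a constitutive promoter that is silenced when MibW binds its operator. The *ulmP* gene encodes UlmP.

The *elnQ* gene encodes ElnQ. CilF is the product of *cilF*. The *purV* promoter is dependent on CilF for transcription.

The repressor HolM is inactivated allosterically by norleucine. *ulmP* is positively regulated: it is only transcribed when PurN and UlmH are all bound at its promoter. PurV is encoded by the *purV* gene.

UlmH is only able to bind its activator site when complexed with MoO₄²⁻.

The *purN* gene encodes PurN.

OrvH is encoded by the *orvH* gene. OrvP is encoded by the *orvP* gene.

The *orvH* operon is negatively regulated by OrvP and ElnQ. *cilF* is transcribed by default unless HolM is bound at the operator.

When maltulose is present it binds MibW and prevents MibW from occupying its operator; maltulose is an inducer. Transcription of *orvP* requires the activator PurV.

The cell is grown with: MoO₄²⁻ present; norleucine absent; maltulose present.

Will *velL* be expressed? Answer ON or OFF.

Norleucine is absent, so HolM is active.
With repressor HolM bound, *cilF* is not transcribed.
So CilF is not produced.
Required activator CilF is absent, so *purV* is not transcribed.
So PurV is not produced.
Required activator PurV is absent, so *orvP* is not transcribed.
So OrvP is not produced.
Maltulose is present, so MibW is inactive.
With no repressor bound, *purN* is transcribed.
So PurN is produced and active.
MoO₄²⁻ is present, so UlmH is active.
No repressor is bound and PurN and UlmH are active, so *ulmP* is transcribed.
So UlmP is produced and active.
With repressor UlmP bound, *elnQ* is not transcribed.
So ElnQ is not produced.
With no repressor bound, *orvH* is transcribed.
So OrvH is produced and active.
No repressor is bound and OrvH is active, so *velL* is transcribed.

ON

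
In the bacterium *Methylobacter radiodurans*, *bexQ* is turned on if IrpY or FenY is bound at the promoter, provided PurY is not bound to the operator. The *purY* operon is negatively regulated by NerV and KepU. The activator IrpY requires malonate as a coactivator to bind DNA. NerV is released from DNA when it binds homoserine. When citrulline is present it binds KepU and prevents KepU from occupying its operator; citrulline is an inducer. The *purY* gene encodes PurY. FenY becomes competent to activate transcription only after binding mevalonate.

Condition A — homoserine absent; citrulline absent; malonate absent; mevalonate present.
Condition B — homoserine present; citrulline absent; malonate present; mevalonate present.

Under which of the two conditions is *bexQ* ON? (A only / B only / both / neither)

Condition A:
Homoserine is absent, so NerV is active.
Citrulline is absent, so KepU is active.
With repressor NerV bound, *purY* is not transcribed.
So PurY is not produced.
Malonate is absent, so IrpY is inactive.
Mevalonate is present, so FenY is active.
Activator FenY is present, so *bexQ* is transcribed.
→ *bexQ* is ON in A.
Condition B:
Homoserine is present, so NerV is inactive.
Citrulline is absent, so KepU is active.
With repressor KepU bound, *purY* is not transcribed.
So PurY is not produced.
Malonate is present, so IrpY is active.
Mevalonate is present, so FenY is active.
Activator IrpY is present, so *bexQ* is transcribed.
→ *bexQ* is ON in B.

both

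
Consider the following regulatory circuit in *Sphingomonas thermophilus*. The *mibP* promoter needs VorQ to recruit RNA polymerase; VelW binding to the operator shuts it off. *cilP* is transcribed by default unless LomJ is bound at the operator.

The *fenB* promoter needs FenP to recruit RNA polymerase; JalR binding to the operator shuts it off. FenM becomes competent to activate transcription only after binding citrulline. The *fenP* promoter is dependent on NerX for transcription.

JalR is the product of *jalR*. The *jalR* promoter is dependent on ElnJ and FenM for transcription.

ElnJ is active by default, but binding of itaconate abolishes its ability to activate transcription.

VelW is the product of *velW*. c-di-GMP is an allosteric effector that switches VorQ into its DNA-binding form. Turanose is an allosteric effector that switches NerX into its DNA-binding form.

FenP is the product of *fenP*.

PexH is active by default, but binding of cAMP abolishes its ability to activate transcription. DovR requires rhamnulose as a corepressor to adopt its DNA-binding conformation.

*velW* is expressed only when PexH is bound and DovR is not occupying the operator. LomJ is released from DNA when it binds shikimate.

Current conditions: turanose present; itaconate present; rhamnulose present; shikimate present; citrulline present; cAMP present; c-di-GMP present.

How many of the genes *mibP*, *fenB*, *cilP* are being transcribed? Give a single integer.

3

c-di-GMP is present, so VorQ is active.
Rhamnulose is present, so DovR is active.
cAMP is present, so PexH is inactive.
With repressor DovR bound, *velW* is not transcribed.
So VelW is not produced.
No repressor is bound and VorQ is active, so *mibP* is transcribed.
→ *mibP* is ON.
Turanose is present, so NerX is active.
No repressor is bound and NerX is active, so *fenP* is transcribed.
So FenP is produced and active.
Itaconate is present, so ElnJ is inactive.
Citrulline is present, so FenM is active.
Required activator ElnJ is absent, so *jalR* is not transcribed.
So JalR is not produced.
No repressor is bound and FenP is active, so *fenB* is transcribed.
→ *fenB* is ON.
Shikimate is present, so LomJ is inactive.
With no repressor bound, *cilP* is transcribed.
→ *cilP* is ON.
3 of the 3 genes are transcribed.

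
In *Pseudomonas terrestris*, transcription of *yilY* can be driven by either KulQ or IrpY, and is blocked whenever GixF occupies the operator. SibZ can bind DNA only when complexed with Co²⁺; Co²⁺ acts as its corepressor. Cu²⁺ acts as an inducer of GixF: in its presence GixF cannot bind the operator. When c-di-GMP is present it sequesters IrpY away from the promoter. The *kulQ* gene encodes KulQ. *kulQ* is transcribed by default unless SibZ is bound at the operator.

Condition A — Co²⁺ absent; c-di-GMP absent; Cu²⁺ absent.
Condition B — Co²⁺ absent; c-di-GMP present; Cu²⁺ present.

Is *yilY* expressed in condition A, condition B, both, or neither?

Condition A:
Co²⁺ is absent, so SibZ is inactive.
With no repressor bound, *kulQ* is transcribed.
So KulQ is produced and active.
c-di-GMP is absent, so IrpY is active.
Cu²⁺ is absent, so GixF is active.
With repressor GixF bound, *yilY* is not transcribed.
→ *yilY* is OFF in A.
Condition B:
Co²⁺ is absent, so SibZ is inactive.
With no repressor bound, *kulQ* is transcribed.
So KulQ is produced and active.
c-di-GMP is present, so IrpY is inactive.
Cu²⁺ is present, so GixF is inactive.
Activator KulQ is present, so *yilY* is transcribed.
→ *yilY* is ON in B.

B only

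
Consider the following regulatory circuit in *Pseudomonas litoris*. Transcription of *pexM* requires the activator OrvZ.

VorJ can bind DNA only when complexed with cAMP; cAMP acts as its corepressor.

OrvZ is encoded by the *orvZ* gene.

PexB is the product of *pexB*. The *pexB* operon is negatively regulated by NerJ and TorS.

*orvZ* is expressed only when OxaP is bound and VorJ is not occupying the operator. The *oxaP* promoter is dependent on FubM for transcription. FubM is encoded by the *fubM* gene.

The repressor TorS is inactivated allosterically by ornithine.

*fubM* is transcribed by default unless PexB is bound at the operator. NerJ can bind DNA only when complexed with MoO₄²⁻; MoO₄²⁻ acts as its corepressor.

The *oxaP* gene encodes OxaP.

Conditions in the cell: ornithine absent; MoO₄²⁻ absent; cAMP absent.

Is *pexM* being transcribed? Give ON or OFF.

ON

MoO₄²⁻ is absent, so NerJ is inactive.
Ornithine is absent, so TorS is active.
With repressor TorS bound, *pexB* is not transcribed.
So PexB is not produced.
With no repressor bound, *fubM* is transcribed.
So FubM is produced and active.
No repressor is bound and FubM is active, so *oxaP* is transcribed.
So OxaP is produced and active.
cAMP is absent, so VorJ is inactive.
No repressor is bound and OxaP is active, so *orvZ* is transcribed.
So OrvZ is produced and active.
No repressor is bound and OrvZ is active, so *pexM* is transcribed.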